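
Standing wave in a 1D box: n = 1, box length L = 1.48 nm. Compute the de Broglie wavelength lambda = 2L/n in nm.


lambda = 2L / n
= 2 * 1.48 / 1
= 2.96 / 1
= 2.96 nm

2.96


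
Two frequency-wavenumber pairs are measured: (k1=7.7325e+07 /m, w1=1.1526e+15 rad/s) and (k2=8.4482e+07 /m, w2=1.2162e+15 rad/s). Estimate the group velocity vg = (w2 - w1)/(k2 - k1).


vg = (w2 - w1) / (k2 - k1)
= (1.2162e+15 - 1.1526e+15) / (8.4482e+07 - 7.7325e+07)
= 6.3600e+13 / 7.1570e+06
= 8.8864e+06 m/s

8.8864e+06


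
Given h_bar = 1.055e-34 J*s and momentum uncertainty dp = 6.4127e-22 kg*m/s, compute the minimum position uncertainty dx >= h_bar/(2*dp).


dx = h_bar / (2 * dp)
= 1.055e-34 / (2 * 6.4127e-22)
= 1.055e-34 / 1.2825e-21
= 8.2259e-14 m

8.2259e-14


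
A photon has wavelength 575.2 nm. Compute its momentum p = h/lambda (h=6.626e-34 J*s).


p = h / lambda
= 6.626e-34 / (575.2e-9)
= 6.626e-34 / 5.7520e-07
= 1.1519e-27 kg*m/s

1.1519e-27


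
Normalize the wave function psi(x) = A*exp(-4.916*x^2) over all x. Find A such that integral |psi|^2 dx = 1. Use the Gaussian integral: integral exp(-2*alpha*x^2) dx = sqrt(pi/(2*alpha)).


integral |psi|^2 dx = A^2 * sqrt(pi/(2*alpha)) = 1
A^2 = sqrt(2*alpha/pi)
= sqrt(2 * 4.916 / pi)
= 1.769074
A = sqrt(1.769074)
= 1.3301

1.3301


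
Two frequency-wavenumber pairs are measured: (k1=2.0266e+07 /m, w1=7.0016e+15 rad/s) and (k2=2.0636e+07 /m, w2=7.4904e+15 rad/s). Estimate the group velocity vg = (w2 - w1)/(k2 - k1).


vg = (w2 - w1) / (k2 - k1)
= (7.4904e+15 - 7.0016e+15) / (2.0636e+07 - 2.0266e+07)
= 4.8880e+14 / 3.7000e+05
= 1.3211e+09 m/s

1.3211e+09


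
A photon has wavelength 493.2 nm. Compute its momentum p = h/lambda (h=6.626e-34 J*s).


p = h / lambda
= 6.626e-34 / (493.2e-9)
= 6.626e-34 / 4.9320e-07
= 1.3435e-27 kg*m/s

1.3435e-27


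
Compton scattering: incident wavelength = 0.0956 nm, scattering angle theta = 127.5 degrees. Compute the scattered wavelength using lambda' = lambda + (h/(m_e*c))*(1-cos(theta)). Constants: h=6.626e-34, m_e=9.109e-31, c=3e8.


Compton wavelength: h/(m_e*c) = 2.4247e-12 m
d_lambda = 2.4247e-12 * (1 - cos(127.5 deg))
= 2.4247e-12 * 1.608761
= 3.9008e-12 m = 0.003901 nm
lambda' = 0.0956 + 0.003901
= 0.099501 nm

0.099501


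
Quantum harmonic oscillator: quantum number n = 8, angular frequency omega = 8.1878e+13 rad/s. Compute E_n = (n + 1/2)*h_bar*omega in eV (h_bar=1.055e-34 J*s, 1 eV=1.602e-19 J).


E = (n + 1/2) * h_bar * omega
= (8 + 0.5) * 1.055e-34 * 8.1878e+13
= 8.5 * 8.6381e-21
= 7.3424e-20 J
= 0.4583 eV

0.4583


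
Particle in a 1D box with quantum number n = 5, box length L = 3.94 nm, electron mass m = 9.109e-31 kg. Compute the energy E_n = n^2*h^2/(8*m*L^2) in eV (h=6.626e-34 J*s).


E = n^2 * h^2 / (8 * m * L^2)
= 5^2 * (6.626e-34)^2 / (8 * 9.109e-31 * (3.94e-9)^2)
= 25 * 4.3904e-67 / (8 * 9.109e-31 * 1.5524e-17)
= 9.7026e-20 J
= 0.6057 eV

0.6057


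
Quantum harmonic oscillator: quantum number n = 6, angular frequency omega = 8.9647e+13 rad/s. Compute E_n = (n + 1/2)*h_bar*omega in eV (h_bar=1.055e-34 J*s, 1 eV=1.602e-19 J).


E = (n + 1/2) * h_bar * omega
= (6 + 0.5) * 1.055e-34 * 8.9647e+13
= 6.5 * 9.4578e-21
= 6.1475e-20 J
= 0.3837 eV

0.3837


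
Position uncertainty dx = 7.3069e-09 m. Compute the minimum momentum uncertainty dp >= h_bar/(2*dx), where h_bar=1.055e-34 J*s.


dp = h_bar / (2 * dx)
= 1.055e-34 / (2 * 7.3069e-09)
= 1.055e-34 / 1.4614e-08
= 7.2192e-27 kg*m/s

7.2192e-27


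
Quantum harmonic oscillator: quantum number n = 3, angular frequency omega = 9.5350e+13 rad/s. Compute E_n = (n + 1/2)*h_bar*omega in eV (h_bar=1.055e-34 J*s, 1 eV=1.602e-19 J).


E = (n + 1/2) * h_bar * omega
= (3 + 0.5) * 1.055e-34 * 9.5350e+13
= 3.5 * 1.0059e-20
= 3.5208e-20 J
= 0.2198 eV

0.2198


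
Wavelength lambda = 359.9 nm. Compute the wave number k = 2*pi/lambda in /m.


k = 2 * pi / lambda
= 6.2832 / (359.9e-9)
= 6.2832 / 3.5990e-07
= 1.7458e+07 /m

1.7458e+07


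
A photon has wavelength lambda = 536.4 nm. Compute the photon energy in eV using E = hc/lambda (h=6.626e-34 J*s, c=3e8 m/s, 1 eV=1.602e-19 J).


E = hc / lambda
= (6.626e-34)(3e8) / (536.4e-9)
= 1.9878e-25 / 5.3640e-07
= 3.7058e-19 J
Converting to eV: 3.7058e-19 / 1.602e-19
= 2.3132 eV

2.3132


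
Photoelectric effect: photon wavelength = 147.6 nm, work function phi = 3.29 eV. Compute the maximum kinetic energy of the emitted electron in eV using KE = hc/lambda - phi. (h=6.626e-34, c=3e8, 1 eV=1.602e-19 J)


E_photon = hc / lambda
= (6.626e-34)(3e8) / (147.6e-9)
= 1.3467e-18 J
= 8.4067 eV
KE = E_photon - phi
= 8.4067 - 3.29
= 5.1167 eV

5.1167


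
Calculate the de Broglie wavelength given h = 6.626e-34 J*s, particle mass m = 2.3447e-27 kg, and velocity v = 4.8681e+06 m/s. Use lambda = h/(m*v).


lambda = h / (m * v)
= 6.626e-34 / (2.3447e-27 * 4.8681e+06)
= 6.626e-34 / 1.1414e-20
= 5.8050e-14 m

5.8050e-14


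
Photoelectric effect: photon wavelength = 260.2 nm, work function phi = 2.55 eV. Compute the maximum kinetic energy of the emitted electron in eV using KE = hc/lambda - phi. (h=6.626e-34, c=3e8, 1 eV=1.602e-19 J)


E_photon = hc / lambda
= (6.626e-34)(3e8) / (260.2e-9)
= 7.6395e-19 J
= 4.7687 eV
KE = E_photon - phi
= 4.7687 - 2.55
= 2.2187 eV

2.2187


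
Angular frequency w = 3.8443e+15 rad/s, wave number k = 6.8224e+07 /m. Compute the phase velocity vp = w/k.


vp = w / k
= 3.8443e+15 / 6.8224e+07
= 5.6348e+07 m/s

5.6348e+07


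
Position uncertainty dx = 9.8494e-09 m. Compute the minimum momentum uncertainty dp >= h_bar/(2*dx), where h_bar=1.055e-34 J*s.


dp = h_bar / (2 * dx)
= 1.055e-34 / (2 * 9.8494e-09)
= 1.055e-34 / 1.9699e-08
= 5.3557e-27 kg*m/s

5.3557e-27


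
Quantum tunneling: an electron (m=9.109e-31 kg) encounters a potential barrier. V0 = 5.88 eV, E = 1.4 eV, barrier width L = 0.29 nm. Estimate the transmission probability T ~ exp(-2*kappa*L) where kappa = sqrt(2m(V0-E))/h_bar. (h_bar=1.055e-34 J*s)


V0 - E = 4.48 eV = 7.1770e-19 J
kappa = sqrt(2 * m * (V0-E)) / h_bar
= sqrt(2 * 9.109e-31 * 7.1770e-19) / 1.055e-34
= 1.0838e+10 /m
2*kappa*L = 2 * 1.0838e+10 * 0.29e-9
= 6.2863
T = exp(-6.2863) = 1.861607e-03

1.861607e-03


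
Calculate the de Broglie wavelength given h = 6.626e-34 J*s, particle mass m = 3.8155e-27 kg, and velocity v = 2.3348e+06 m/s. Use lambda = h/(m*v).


lambda = h / (m * v)
= 6.626e-34 / (3.8155e-27 * 2.3348e+06)
= 6.626e-34 / 8.9084e-21
= 7.4379e-14 m

7.4379e-14


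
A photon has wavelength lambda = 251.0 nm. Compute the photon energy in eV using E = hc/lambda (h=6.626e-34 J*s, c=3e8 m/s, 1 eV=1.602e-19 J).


E = hc / lambda
= (6.626e-34)(3e8) / (251.0e-9)
= 1.9878e-25 / 2.5100e-07
= 7.9195e-19 J
Converting to eV: 7.9195e-19 / 1.602e-19
= 4.9435 eV

4.9435


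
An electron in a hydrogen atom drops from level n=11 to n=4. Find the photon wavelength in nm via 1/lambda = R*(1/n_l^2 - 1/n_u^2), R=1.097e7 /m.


1/lambda = R * (1/n_l^2 - 1/n_u^2)
= 1.097e7 * (1/4^2 - 1/11^2)
= 1.097e7 * (0.0625 - 0.008264)
= 1.097e7 * 0.054236
= 5.9496e+05 /m
lambda = 1 / 5.9496e+05 = 1680.7744 nm

1680.7744


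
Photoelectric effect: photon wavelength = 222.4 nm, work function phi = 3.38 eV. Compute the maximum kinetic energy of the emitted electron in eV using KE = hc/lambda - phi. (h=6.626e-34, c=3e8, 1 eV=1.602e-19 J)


E_photon = hc / lambda
= (6.626e-34)(3e8) / (222.4e-9)
= 8.9379e-19 J
= 5.5792 eV
KE = E_photon - phi
= 5.5792 - 3.38
= 2.1992 eV

2.1992


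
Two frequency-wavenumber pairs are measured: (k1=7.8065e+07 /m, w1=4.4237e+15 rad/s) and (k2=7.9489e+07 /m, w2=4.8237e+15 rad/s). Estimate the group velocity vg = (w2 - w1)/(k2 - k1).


vg = (w2 - w1) / (k2 - k1)
= (4.8237e+15 - 4.4237e+15) / (7.9489e+07 - 7.8065e+07)
= 4.0000e+14 / 1.4240e+06
= 2.8090e+08 m/s

2.8090e+08


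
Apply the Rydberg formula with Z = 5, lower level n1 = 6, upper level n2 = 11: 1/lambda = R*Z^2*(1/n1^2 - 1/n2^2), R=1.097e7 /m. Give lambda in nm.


1/lambda = R * Z^2 * (1/n1^2 - 1/n2^2)
= 1.097e7 * 5^2 * (1/6^2 - 1/11^2)
= 1.097e7 * 25 * (0.027778 - 0.008264)
= 5.3515e+06 /m
lambda = 1 / 5.3515e+06
= 186.8626 nm

186.8626


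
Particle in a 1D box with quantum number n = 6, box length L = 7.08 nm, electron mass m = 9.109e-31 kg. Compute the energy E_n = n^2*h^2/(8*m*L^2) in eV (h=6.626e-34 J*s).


E = n^2 * h^2 / (8 * m * L^2)
= 6^2 * (6.626e-34)^2 / (8 * 9.109e-31 * (7.08e-9)^2)
= 36 * 4.3904e-67 / (8 * 9.109e-31 * 5.0126e-17)
= 4.3269e-20 J
= 0.2701 eV

0.2701


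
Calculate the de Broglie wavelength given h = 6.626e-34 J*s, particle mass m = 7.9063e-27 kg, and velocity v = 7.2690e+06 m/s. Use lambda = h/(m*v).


lambda = h / (m * v)
= 6.626e-34 / (7.9063e-27 * 7.2690e+06)
= 6.626e-34 / 5.7471e-20
= 1.1529e-14 m

1.1529e-14


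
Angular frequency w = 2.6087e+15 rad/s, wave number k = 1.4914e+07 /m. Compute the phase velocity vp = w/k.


vp = w / k
= 2.6087e+15 / 1.4914e+07
= 1.7492e+08 m/s

1.7492e+08


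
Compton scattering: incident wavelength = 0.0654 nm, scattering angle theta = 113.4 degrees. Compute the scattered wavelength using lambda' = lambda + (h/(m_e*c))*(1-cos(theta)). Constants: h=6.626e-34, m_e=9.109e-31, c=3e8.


Compton wavelength: h/(m_e*c) = 2.4247e-12 m
d_lambda = 2.4247e-12 * (1 - cos(113.4 deg))
= 2.4247e-12 * 1.397148
= 3.3877e-12 m = 0.003388 nm
lambda' = 0.0654 + 0.003388
= 0.068788 nm

0.068788


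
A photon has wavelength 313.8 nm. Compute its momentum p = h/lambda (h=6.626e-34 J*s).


p = h / lambda
= 6.626e-34 / (313.8e-9)
= 6.626e-34 / 3.1380e-07
= 2.1115e-27 kg*m/s

2.1115e-27


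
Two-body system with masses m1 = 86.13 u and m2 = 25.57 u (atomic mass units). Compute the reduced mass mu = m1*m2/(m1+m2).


mu = m1 * m2 / (m1 + m2)
= 86.13 * 25.57 / (86.13 + 25.57)
= 2202.3441 / 111.7
= 19.7166 u

19.7166


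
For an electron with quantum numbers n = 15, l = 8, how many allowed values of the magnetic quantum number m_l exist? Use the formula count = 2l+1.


m_l ranges from -l to +l in integer steps
So m_l goes from -8 to +8
Count = 2l + 1 = 2*8 + 1
= 17

17


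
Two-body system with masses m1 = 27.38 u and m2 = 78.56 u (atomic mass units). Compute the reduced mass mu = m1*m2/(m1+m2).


mu = m1 * m2 / (m1 + m2)
= 27.38 * 78.56 / (27.38 + 78.56)
= 2150.9728 / 105.94
= 20.3037 u

20.3037


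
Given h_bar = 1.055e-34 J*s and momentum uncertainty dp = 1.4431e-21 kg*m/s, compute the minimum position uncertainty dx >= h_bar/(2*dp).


dx = h_bar / (2 * dp)
= 1.055e-34 / (2 * 1.4431e-21)
= 1.055e-34 / 2.8862e-21
= 3.6553e-14 m

3.6553e-14


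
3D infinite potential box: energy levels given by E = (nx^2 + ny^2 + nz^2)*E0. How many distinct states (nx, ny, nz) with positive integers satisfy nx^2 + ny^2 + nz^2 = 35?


Enumerate all (nx, ny, nz) with nx^2 + ny^2 + nz^2 = 35:
(1,3,5)
(1,5,3)
(3,1,5)
(3,5,1)
(5,1,3)
(5,3,1)
Total degeneracy = 6

6


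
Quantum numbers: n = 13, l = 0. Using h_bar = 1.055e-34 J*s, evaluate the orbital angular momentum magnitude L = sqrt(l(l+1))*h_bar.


L = sqrt(l*(l+1)) * h_bar
= sqrt(0 * 1) * 1.055e-34
= sqrt(0) * 1.055e-34
= 0.0 * 1.055e-34
= 0.0000e+00 J*s

0.0000e+00


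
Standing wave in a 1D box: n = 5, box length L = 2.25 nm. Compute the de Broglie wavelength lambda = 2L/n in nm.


lambda = 2L / n
= 2 * 2.25 / 5
= 4.5 / 5
= 0.9 nm

0.9


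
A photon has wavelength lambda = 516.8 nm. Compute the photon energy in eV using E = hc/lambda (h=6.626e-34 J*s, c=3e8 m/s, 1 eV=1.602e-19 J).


E = hc / lambda
= (6.626e-34)(3e8) / (516.8e-9)
= 1.9878e-25 / 5.1680e-07
= 3.8464e-19 J
Converting to eV: 3.8464e-19 / 1.602e-19
= 2.401 eV

2.401


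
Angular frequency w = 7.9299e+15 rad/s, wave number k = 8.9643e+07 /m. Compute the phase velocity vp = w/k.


vp = w / k
= 7.9299e+15 / 8.9643e+07
= 8.8461e+07 m/s

8.8461e+07


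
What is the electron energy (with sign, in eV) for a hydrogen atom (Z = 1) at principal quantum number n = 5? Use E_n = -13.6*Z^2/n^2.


E_n = -13.6 * Z^2 / n^2
= -13.6 * 1^2 / 5^2
= -13.6 * 1 / 25
= -0.544 eV

-0.544


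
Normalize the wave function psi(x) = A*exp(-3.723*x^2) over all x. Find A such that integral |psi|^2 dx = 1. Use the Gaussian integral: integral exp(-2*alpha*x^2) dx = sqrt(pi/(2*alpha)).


integral |psi|^2 dx = A^2 * sqrt(pi/(2*alpha)) = 1
A^2 = sqrt(2*alpha/pi)
= sqrt(2 * 3.723 / pi)
= 1.539524
A = sqrt(1.539524)
= 1.2408

1.2408


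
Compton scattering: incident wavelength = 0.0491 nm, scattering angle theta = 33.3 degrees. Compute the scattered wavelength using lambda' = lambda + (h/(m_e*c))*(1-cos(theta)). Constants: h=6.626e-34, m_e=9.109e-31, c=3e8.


Compton wavelength: h/(m_e*c) = 2.4247e-12 m
d_lambda = 2.4247e-12 * (1 - cos(33.3 deg))
= 2.4247e-12 * 0.164193
= 3.9812e-13 m = 0.000398 nm
lambda' = 0.0491 + 0.000398
= 0.049498 nm

0.049498


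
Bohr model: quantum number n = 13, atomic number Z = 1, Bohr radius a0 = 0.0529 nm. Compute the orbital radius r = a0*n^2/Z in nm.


r = a0 * n^2 / Z
= 0.0529 * 13^2 / 1
= 0.0529 * 169 / 1
= 8.9401 nm

8.9401


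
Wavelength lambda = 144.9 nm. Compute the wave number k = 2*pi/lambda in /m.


k = 2 * pi / lambda
= 6.2832 / (144.9e-9)
= 6.2832 / 1.4490e-07
= 4.3362e+07 /m

4.3362e+07


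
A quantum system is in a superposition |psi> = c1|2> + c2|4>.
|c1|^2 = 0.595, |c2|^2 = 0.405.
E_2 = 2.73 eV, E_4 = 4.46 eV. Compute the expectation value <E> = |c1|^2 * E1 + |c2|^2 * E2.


<E> = |c1|^2 * E1 + |c2|^2 * E2
= 0.595 * 2.73 + 0.405 * 4.46
= 1.6243 + 1.8063
= 3.4306 eV

3.4306


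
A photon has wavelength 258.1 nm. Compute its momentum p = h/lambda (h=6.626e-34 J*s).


p = h / lambda
= 6.626e-34 / (258.1e-9)
= 6.626e-34 / 2.5810e-07
= 2.5672e-27 kg*m/s

2.5672e-27


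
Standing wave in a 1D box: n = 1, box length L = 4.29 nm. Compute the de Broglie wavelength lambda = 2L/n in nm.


lambda = 2L / n
= 2 * 4.29 / 1
= 8.58 / 1
= 8.58 nm

8.58


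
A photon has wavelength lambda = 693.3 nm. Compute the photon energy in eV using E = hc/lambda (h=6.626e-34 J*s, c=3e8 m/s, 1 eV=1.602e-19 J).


E = hc / lambda
= (6.626e-34)(3e8) / (693.3e-9)
= 1.9878e-25 / 6.9330e-07
= 2.8672e-19 J
Converting to eV: 2.8672e-19 / 1.602e-19
= 1.7897 eV

1.7897


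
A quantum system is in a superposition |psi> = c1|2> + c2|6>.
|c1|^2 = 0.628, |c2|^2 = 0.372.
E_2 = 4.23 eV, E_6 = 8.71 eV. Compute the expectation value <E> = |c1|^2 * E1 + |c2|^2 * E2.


<E> = |c1|^2 * E1 + |c2|^2 * E2
= 0.628 * 4.23 + 0.372 * 8.71
= 2.6564 + 3.2401
= 5.8966 eV

5.8966


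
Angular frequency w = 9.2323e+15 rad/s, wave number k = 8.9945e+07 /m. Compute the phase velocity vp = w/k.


vp = w / k
= 9.2323e+15 / 8.9945e+07
= 1.0264e+08 m/s

1.0264e+08


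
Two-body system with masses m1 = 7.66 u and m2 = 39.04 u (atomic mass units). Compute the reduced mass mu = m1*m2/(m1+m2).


mu = m1 * m2 / (m1 + m2)
= 7.66 * 39.04 / (7.66 + 39.04)
= 299.0464 / 46.7
= 6.4036 u

6.4036


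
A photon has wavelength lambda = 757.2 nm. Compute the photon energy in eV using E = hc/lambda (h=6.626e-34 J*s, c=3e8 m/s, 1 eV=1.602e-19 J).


E = hc / lambda
= (6.626e-34)(3e8) / (757.2e-9)
= 1.9878e-25 / 7.5720e-07
= 2.6252e-19 J
Converting to eV: 2.6252e-19 / 1.602e-19
= 1.6387 eV

1.6387


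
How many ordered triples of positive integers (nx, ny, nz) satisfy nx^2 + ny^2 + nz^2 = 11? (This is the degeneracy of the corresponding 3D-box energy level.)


Enumerate all (nx, ny, nz) with nx^2 + ny^2 + nz^2 = 11:
(1,1,3)
(1,3,1)
(3,1,1)
Total degeneracy = 3

3


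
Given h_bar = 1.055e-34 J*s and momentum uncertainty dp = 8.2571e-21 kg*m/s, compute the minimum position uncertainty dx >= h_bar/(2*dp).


dx = h_bar / (2 * dp)
= 1.055e-34 / (2 * 8.2571e-21)
= 1.055e-34 / 1.6514e-20
= 6.3884e-15 m

6.3884e-15


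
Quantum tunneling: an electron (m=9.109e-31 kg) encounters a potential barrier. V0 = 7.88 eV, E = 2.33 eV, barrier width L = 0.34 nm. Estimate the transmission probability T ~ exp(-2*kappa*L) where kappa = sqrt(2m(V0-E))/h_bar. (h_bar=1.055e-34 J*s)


V0 - E = 5.55 eV = 8.8911e-19 J
kappa = sqrt(2 * m * (V0-E)) / h_bar
= sqrt(2 * 9.109e-31 * 8.8911e-19) / 1.055e-34
= 1.2064e+10 /m
2*kappa*L = 2 * 1.2064e+10 * 0.34e-9
= 8.2032
T = exp(-8.2032) = 2.737696e-04

2.737696e-04


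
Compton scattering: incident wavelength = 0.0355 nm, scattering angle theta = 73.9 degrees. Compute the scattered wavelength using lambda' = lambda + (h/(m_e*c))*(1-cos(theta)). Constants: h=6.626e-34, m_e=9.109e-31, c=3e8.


Compton wavelength: h/(m_e*c) = 2.4247e-12 m
d_lambda = 2.4247e-12 * (1 - cos(73.9 deg))
= 2.4247e-12 * 0.722685
= 1.7523e-12 m = 0.001752 nm
lambda' = 0.0355 + 0.001752
= 0.037252 nm

0.037252


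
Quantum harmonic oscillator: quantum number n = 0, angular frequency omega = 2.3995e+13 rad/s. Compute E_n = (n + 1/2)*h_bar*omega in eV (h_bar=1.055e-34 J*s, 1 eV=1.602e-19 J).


E = (n + 1/2) * h_bar * omega
= (0 + 0.5) * 1.055e-34 * 2.3995e+13
= 0.5 * 2.5315e-21
= 1.2657e-21 J
= 0.0079 eV

0.0079


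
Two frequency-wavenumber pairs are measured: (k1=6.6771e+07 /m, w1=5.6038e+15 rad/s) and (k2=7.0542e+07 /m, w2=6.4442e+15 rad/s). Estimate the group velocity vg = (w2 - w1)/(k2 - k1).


vg = (w2 - w1) / (k2 - k1)
= (6.4442e+15 - 5.6038e+15) / (7.0542e+07 - 6.6771e+07)
= 8.4040e+14 / 3.7710e+06
= 2.2286e+08 m/s

2.2286e+08


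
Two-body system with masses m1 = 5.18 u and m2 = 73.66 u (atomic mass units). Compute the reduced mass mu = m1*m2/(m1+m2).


mu = m1 * m2 / (m1 + m2)
= 5.18 * 73.66 / (5.18 + 73.66)
= 381.5588 / 78.84
= 4.8397 u

4.8397


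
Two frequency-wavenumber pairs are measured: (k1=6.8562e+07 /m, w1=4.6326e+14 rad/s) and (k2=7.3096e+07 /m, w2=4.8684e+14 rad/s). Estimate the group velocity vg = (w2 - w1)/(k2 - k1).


vg = (w2 - w1) / (k2 - k1)
= (4.8684e+14 - 4.6326e+14) / (7.3096e+07 - 6.8562e+07)
= 2.3580e+13 / 4.5340e+06
= 5.2007e+06 m/s

5.2007e+06


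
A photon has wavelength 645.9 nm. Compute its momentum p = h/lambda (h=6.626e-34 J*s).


p = h / lambda
= 6.626e-34 / (645.9e-9)
= 6.626e-34 / 6.4590e-07
= 1.0259e-27 kg*m/s

1.0259e-27


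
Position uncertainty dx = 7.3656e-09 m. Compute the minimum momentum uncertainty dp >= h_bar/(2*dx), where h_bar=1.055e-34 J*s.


dp = h_bar / (2 * dx)
= 1.055e-34 / (2 * 7.3656e-09)
= 1.055e-34 / 1.4731e-08
= 7.1617e-27 kg*m/s

7.1617e-27


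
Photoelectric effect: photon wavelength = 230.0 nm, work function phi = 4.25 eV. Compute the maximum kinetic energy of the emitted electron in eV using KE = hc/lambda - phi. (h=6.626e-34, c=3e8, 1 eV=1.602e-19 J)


E_photon = hc / lambda
= (6.626e-34)(3e8) / (230.0e-9)
= 8.6426e-19 J
= 5.3949 eV
KE = E_photon - phi
= 5.3949 - 4.25
= 1.1449 eV

1.1449


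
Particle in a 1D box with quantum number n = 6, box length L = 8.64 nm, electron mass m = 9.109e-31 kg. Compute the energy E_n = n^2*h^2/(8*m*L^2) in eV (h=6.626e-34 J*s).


E = n^2 * h^2 / (8 * m * L^2)
= 6^2 * (6.626e-34)^2 / (8 * 9.109e-31 * (8.64e-9)^2)
= 36 * 4.3904e-67 / (8 * 9.109e-31 * 7.4650e-17)
= 2.9055e-20 J
= 0.1814 eV

0.1814


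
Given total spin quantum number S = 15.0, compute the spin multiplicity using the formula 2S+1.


Spin multiplicity = 2S + 1
= 2 * 15.0 + 1
= 30.0 + 1
= 31

31


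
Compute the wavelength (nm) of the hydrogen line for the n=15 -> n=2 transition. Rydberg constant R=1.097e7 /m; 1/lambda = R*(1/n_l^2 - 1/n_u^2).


1/lambda = R * (1/n_l^2 - 1/n_u^2)
= 1.097e7 * (1/2^2 - 1/15^2)
= 1.097e7 * (0.25 - 0.004444)
= 1.097e7 * 0.245556
= 2.6937e+06 /m
lambda = 1 / 2.6937e+06 = 371.2305 nm

371.2305


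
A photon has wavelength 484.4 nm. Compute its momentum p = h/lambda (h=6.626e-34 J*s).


p = h / lambda
= 6.626e-34 / (484.4e-9)
= 6.626e-34 / 4.8440e-07
= 1.3679e-27 kg*m/s

1.3679e-27


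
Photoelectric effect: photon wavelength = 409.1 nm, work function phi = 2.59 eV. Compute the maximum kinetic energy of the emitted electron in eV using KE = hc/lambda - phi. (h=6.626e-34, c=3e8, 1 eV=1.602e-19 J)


E_photon = hc / lambda
= (6.626e-34)(3e8) / (409.1e-9)
= 4.8590e-19 J
= 3.0331 eV
KE = E_photon - phi
= 3.0331 - 2.59
= 0.4431 eV

0.4431


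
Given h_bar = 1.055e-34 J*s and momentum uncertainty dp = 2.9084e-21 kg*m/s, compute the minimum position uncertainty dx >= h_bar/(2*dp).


dx = h_bar / (2 * dp)
= 1.055e-34 / (2 * 2.9084e-21)
= 1.055e-34 / 5.8168e-21
= 1.8137e-14 m

1.8137e-14


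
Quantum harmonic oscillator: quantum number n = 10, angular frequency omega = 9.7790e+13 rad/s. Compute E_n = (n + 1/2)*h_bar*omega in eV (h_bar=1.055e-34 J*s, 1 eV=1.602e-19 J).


E = (n + 1/2) * h_bar * omega
= (10 + 0.5) * 1.055e-34 * 9.7790e+13
= 10.5 * 1.0317e-20
= 1.0833e-19 J
= 0.6762 eV

0.6762


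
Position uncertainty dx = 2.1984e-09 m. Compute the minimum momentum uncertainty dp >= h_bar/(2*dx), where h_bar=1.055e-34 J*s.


dp = h_bar / (2 * dx)
= 1.055e-34 / (2 * 2.1984e-09)
= 1.055e-34 / 4.3968e-09
= 2.3995e-26 kg*m/s

2.3995e-26


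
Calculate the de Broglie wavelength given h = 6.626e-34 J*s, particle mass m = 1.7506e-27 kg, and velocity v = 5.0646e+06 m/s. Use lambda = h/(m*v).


lambda = h / (m * v)
= 6.626e-34 / (1.7506e-27 * 5.0646e+06)
= 6.626e-34 / 8.8661e-21
= 7.4734e-14 m

7.4734e-14


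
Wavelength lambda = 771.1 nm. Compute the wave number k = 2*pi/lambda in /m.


k = 2 * pi / lambda
= 6.2832 / (771.1e-9)
= 6.2832 / 7.7110e-07
= 8.1483e+06 /m

8.1483e+06


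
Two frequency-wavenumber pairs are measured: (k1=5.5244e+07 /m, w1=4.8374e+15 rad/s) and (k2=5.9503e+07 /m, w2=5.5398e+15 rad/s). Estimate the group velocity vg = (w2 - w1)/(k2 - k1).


vg = (w2 - w1) / (k2 - k1)
= (5.5398e+15 - 4.8374e+15) / (5.9503e+07 - 5.5244e+07)
= 7.0240e+14 / 4.2590e+06
= 1.6492e+08 m/s

1.6492e+08


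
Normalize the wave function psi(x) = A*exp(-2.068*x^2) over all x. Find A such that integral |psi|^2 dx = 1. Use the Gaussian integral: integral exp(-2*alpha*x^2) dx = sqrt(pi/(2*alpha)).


integral |psi|^2 dx = A^2 * sqrt(pi/(2*alpha)) = 1
A^2 = sqrt(2*alpha/pi)
= sqrt(2 * 2.068 / pi)
= 1.147401
A = sqrt(1.147401)
= 1.0712

1.0712


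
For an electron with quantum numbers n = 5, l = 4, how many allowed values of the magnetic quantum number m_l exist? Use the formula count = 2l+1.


m_l ranges from -l to +l in integer steps
So m_l goes from -4 to +4
Count = 2l + 1 = 2*4 + 1
= 9

9


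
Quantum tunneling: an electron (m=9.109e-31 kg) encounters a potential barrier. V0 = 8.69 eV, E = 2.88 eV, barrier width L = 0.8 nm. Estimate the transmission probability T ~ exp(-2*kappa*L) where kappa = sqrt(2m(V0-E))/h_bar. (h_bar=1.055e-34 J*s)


V0 - E = 5.81 eV = 9.3076e-19 J
kappa = sqrt(2 * m * (V0-E)) / h_bar
= sqrt(2 * 9.109e-31 * 9.3076e-19) / 1.055e-34
= 1.2343e+10 /m
2*kappa*L = 2 * 1.2343e+10 * 0.8e-9
= 19.7486
T = exp(-19.7486) = 2.650175e-09

2.650175e-09


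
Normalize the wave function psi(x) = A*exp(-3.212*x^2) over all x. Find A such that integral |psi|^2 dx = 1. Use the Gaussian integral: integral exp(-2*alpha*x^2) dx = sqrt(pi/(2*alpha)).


integral |psi|^2 dx = A^2 * sqrt(pi/(2*alpha)) = 1
A^2 = sqrt(2*alpha/pi)
= sqrt(2 * 3.212 / pi)
= 1.429973
A = sqrt(1.429973)
= 1.1958

1.1958


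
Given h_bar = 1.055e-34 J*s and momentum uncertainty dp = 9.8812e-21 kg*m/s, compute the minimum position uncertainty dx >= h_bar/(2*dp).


dx = h_bar / (2 * dp)
= 1.055e-34 / (2 * 9.8812e-21)
= 1.055e-34 / 1.9762e-20
= 5.3384e-15 m

5.3384e-15


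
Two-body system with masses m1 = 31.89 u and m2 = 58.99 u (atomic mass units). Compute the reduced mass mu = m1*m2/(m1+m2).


mu = m1 * m2 / (m1 + m2)
= 31.89 * 58.99 / (31.89 + 58.99)
= 1881.1911 / 90.88
= 20.6997 u

20.6997


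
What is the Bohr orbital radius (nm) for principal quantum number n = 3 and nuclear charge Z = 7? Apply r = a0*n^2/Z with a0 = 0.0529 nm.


r = a0 * n^2 / Z
= 0.0529 * 3^2 / 7
= 0.0529 * 9 / 7
= 0.068 nm

0.068


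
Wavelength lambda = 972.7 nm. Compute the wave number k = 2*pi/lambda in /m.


k = 2 * pi / lambda
= 6.2832 / (972.7e-9)
= 6.2832 / 9.7270e-07
= 6.4595e+06 /m

6.4595e+06


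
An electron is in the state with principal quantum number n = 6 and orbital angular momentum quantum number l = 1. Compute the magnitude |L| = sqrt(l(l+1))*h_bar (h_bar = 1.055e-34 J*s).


L = sqrt(l*(l+1)) * h_bar
= sqrt(1 * 2) * 1.055e-34
= sqrt(2) * 1.055e-34
= 1.4142 * 1.055e-34
= 1.4920e-34 J*s

1.4920e-34


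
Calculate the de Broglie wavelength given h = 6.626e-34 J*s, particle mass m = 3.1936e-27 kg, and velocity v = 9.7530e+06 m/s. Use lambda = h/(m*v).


lambda = h / (m * v)
= 6.626e-34 / (3.1936e-27 * 9.7530e+06)
= 6.626e-34 / 3.1147e-20
= 2.1273e-14 m

2.1273e-14


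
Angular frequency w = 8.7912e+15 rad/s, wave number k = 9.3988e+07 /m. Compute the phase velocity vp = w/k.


vp = w / k
= 8.7912e+15 / 9.3988e+07
= 9.3535e+07 m/s

9.3535e+07


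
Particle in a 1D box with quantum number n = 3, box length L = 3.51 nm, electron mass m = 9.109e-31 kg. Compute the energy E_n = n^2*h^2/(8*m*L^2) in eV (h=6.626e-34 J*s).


E = n^2 * h^2 / (8 * m * L^2)
= 3^2 * (6.626e-34)^2 / (8 * 9.109e-31 * (3.51e-9)^2)
= 9 * 4.3904e-67 / (8 * 9.109e-31 * 1.2320e-17)
= 4.4012e-20 J
= 0.2747 eV

0.2747


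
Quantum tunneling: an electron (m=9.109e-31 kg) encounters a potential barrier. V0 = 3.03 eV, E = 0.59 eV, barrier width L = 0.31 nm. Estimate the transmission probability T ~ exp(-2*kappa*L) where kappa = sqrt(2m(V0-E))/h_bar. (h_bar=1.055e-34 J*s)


V0 - E = 2.44 eV = 3.9089e-19 J
kappa = sqrt(2 * m * (V0-E)) / h_bar
= sqrt(2 * 9.109e-31 * 3.9089e-19) / 1.055e-34
= 7.9988e+09 /m
2*kappa*L = 2 * 7.9988e+09 * 0.31e-9
= 4.9592
T = exp(-4.9592) = 7.018210e-03

7.018210e-03


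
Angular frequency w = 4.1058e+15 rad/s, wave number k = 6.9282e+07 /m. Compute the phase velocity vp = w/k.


vp = w / k
= 4.1058e+15 / 6.9282e+07
= 5.9262e+07 m/s

5.9262e+07


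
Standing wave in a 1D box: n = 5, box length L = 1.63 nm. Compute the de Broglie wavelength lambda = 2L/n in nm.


lambda = 2L / n
= 2 * 1.63 / 5
= 3.26 / 5
= 0.652 nm

0.652


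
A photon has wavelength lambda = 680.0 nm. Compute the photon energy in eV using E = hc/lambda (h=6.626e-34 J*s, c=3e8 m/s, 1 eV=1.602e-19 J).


E = hc / lambda
= (6.626e-34)(3e8) / (680.0e-9)
= 1.9878e-25 / 6.8000e-07
= 2.9232e-19 J
Converting to eV: 2.9232e-19 / 1.602e-19
= 1.8247 eV

1.8247


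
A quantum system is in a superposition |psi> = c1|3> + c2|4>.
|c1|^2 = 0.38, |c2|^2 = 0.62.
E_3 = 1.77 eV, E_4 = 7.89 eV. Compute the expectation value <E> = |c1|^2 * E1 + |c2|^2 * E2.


<E> = |c1|^2 * E1 + |c2|^2 * E2
= 0.38 * 1.77 + 0.62 * 7.89
= 0.6726 + 4.8918
= 5.5644 eV

5.5644


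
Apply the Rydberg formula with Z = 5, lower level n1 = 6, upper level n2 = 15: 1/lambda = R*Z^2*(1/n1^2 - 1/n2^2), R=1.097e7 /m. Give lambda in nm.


1/lambda = R * Z^2 * (1/n1^2 - 1/n2^2)
= 1.097e7 * 5^2 * (1/6^2 - 1/15^2)
= 1.097e7 * 25 * (0.027778 - 0.004444)
= 6.3992e+06 /m
lambda = 1 / 6.3992e+06
= 156.2703 nm

156.2703


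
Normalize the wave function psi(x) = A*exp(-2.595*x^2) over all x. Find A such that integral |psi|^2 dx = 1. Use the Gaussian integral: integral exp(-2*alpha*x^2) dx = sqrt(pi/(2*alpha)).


integral |psi|^2 dx = A^2 * sqrt(pi/(2*alpha)) = 1
A^2 = sqrt(2*alpha/pi)
= sqrt(2 * 2.595 / pi)
= 1.285313
A = sqrt(1.285313)
= 1.1337

1.1337


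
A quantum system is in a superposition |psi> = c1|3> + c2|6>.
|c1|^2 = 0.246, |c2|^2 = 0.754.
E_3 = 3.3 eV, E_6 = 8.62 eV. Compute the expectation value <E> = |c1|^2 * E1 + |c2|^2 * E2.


<E> = |c1|^2 * E1 + |c2|^2 * E2
= 0.246 * 3.3 + 0.754 * 8.62
= 0.8118 + 6.4995
= 7.3113 eV

7.3113


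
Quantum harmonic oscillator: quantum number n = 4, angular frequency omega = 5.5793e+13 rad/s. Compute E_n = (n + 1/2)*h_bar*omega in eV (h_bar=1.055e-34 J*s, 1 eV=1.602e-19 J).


E = (n + 1/2) * h_bar * omega
= (4 + 0.5) * 1.055e-34 * 5.5793e+13
= 4.5 * 5.8862e-21
= 2.6488e-20 J
= 0.1653 eV

0.1653


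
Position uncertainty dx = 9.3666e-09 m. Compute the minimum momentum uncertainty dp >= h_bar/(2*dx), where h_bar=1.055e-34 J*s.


dp = h_bar / (2 * dx)
= 1.055e-34 / (2 * 9.3666e-09)
= 1.055e-34 / 1.8733e-08
= 5.6317e-27 kg*m/s

5.6317e-27


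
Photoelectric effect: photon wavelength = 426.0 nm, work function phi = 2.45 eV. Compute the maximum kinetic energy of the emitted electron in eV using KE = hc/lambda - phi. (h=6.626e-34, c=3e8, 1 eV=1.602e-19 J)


E_photon = hc / lambda
= (6.626e-34)(3e8) / (426.0e-9)
= 4.6662e-19 J
= 2.9127 eV
KE = E_photon - phi
= 2.9127 - 2.45
= 0.4627 eV

0.4627


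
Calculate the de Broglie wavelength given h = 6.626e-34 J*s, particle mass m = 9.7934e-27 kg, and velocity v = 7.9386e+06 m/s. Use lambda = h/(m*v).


lambda = h / (m * v)
= 6.626e-34 / (9.7934e-27 * 7.9386e+06)
= 6.626e-34 / 7.7746e-20
= 8.5226e-15 m

8.5226e-15


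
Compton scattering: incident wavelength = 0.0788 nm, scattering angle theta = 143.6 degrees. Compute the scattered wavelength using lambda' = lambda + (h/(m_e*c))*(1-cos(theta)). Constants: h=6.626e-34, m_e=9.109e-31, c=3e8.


Compton wavelength: h/(m_e*c) = 2.4247e-12 m
d_lambda = 2.4247e-12 * (1 - cos(143.6 deg))
= 2.4247e-12 * 1.804894
= 4.3763e-12 m = 0.004376 nm
lambda' = 0.0788 + 0.004376
= 0.083176 nm

0.083176


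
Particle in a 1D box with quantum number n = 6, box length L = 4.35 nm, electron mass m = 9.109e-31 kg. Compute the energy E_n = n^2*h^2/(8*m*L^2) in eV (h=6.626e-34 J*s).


E = n^2 * h^2 / (8 * m * L^2)
= 6^2 * (6.626e-34)^2 / (8 * 9.109e-31 * (4.35e-9)^2)
= 36 * 4.3904e-67 / (8 * 9.109e-31 * 1.8923e-17)
= 1.1462e-19 J
= 0.7155 eV

0.7155


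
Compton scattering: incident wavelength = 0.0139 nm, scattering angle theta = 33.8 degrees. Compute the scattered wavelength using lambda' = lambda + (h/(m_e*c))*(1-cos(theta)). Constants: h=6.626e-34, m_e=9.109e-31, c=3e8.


Compton wavelength: h/(m_e*c) = 2.4247e-12 m
d_lambda = 2.4247e-12 * (1 - cos(33.8 deg))
= 2.4247e-12 * 0.169016
= 4.0981e-13 m = 0.00041 nm
lambda' = 0.0139 + 0.00041
= 0.01431 nm

0.01431


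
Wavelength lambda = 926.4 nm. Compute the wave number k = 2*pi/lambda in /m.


k = 2 * pi / lambda
= 6.2832 / (926.4e-9)
= 6.2832 / 9.2640e-07
= 6.7824e+06 /m

6.7824e+06


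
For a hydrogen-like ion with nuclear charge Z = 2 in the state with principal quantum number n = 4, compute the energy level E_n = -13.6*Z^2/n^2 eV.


E_n = -13.6 * Z^2 / n^2
= -13.6 * 2^2 / 4^2
= -13.6 * 4 / 16
= -3.4 eV

-3.4


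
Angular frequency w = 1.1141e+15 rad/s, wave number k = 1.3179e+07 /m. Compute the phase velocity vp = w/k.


vp = w / k
= 1.1141e+15 / 1.3179e+07
= 8.4536e+07 m/s

8.4536e+07


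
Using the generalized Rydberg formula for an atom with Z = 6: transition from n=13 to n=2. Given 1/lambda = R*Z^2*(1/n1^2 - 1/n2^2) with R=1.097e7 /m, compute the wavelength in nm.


1/lambda = R * Z^2 * (1/n1^2 - 1/n2^2)
= 1.097e7 * 6^2 * (1/2^2 - 1/13^2)
= 1.097e7 * 36 * (0.25 - 0.005917)
= 9.6393e+07 /m
lambda = 1 / 9.6393e+07
= 10.3742 nm

10.3742


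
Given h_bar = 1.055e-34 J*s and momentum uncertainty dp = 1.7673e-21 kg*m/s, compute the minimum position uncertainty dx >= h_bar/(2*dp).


dx = h_bar / (2 * dp)
= 1.055e-34 / (2 * 1.7673e-21)
= 1.055e-34 / 3.5346e-21
= 2.9848e-14 m

2.9848e-14


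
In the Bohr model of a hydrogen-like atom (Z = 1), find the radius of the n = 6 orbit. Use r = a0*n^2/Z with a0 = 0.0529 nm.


r = a0 * n^2 / Z
= 0.0529 * 6^2 / 1
= 0.0529 * 36 / 1
= 1.9044 nm

1.9044


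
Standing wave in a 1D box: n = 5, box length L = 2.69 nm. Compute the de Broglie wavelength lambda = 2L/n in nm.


lambda = 2L / n
= 2 * 2.69 / 5
= 5.38 / 5
= 1.076 nm

1.076


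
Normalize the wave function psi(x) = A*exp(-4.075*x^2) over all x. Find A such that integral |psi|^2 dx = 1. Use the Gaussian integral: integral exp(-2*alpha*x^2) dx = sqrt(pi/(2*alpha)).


integral |psi|^2 dx = A^2 * sqrt(pi/(2*alpha)) = 1
A^2 = sqrt(2*alpha/pi)
= sqrt(2 * 4.075 / pi)
= 1.61066
A = sqrt(1.61066)
= 1.2691

1.2691


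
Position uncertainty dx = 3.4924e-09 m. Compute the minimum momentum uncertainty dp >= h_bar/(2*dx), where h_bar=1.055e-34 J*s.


dp = h_bar / (2 * dx)
= 1.055e-34 / (2 * 3.4924e-09)
= 1.055e-34 / 6.9848e-09
= 1.5104e-26 kg*m/s

1.5104e-26


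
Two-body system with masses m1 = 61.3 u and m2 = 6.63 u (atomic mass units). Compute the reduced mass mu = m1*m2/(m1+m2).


mu = m1 * m2 / (m1 + m2)
= 61.3 * 6.63 / (61.3 + 6.63)
= 406.419 / 67.93
= 5.9829 u

5.9829


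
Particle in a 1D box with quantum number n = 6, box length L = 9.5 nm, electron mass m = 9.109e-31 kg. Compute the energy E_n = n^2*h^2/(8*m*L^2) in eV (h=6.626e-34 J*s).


E = n^2 * h^2 / (8 * m * L^2)
= 6^2 * (6.626e-34)^2 / (8 * 9.109e-31 * (9.5e-9)^2)
= 36 * 4.3904e-67 / (8 * 9.109e-31 * 9.0250e-17)
= 2.4032e-20 J
= 0.15 eV

0.15


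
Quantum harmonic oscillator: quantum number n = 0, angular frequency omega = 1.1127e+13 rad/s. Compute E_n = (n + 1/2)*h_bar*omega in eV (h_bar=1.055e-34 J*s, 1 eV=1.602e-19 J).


E = (n + 1/2) * h_bar * omega
= (0 + 0.5) * 1.055e-34 * 1.1127e+13
= 0.5 * 1.1739e-21
= 5.8695e-22 J
= 0.0037 eV

0.0037


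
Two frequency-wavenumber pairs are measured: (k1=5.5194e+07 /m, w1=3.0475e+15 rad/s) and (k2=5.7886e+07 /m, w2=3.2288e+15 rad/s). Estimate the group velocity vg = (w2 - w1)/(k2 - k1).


vg = (w2 - w1) / (k2 - k1)
= (3.2288e+15 - 3.0475e+15) / (5.7886e+07 - 5.5194e+07)
= 1.8130e+14 / 2.6920e+06
= 6.7348e+07 m/s

6.7348e+07


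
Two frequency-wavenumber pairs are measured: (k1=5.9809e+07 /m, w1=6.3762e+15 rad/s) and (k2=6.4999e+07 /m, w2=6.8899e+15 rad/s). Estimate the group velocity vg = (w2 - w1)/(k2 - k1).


vg = (w2 - w1) / (k2 - k1)
= (6.8899e+15 - 6.3762e+15) / (6.4999e+07 - 5.9809e+07)
= 5.1370e+14 / 5.1900e+06
= 9.8979e+07 m/s

9.8979e+07


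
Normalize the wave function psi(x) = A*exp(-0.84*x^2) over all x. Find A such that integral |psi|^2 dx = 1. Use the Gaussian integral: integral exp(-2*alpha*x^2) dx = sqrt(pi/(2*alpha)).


integral |psi|^2 dx = A^2 * sqrt(pi/(2*alpha)) = 1
A^2 = sqrt(2*alpha/pi)
= sqrt(2 * 0.84 / pi)
= 0.731273
A = sqrt(0.731273)
= 0.8551

0.8551


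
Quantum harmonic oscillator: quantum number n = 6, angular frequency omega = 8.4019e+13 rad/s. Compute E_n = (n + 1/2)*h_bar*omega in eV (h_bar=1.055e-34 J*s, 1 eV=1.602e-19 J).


E = (n + 1/2) * h_bar * omega
= (6 + 0.5) * 1.055e-34 * 8.4019e+13
= 6.5 * 8.8640e-21
= 5.7616e-20 J
= 0.3597 eV

0.3597


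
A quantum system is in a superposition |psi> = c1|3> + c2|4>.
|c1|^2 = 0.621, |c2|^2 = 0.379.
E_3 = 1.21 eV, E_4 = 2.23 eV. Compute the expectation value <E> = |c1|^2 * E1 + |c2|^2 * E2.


<E> = |c1|^2 * E1 + |c2|^2 * E2
= 0.621 * 1.21 + 0.379 * 2.23
= 0.7514 + 0.8452
= 1.5966 eV

1.5966


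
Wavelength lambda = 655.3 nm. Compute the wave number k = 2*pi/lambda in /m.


k = 2 * pi / lambda
= 6.2832 / (655.3e-9)
= 6.2832 / 6.5530e-07
= 9.5883e+06 /m

9.5883e+06


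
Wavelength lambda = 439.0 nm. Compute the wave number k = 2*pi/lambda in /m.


k = 2 * pi / lambda
= 6.2832 / (439.0e-9)
= 6.2832 / 4.3900e-07
= 1.4312e+07 /m

1.4312e+07


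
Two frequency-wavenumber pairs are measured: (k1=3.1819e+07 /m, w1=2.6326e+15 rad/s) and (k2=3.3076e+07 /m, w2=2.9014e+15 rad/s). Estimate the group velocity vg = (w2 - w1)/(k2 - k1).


vg = (w2 - w1) / (k2 - k1)
= (2.9014e+15 - 2.6326e+15) / (3.3076e+07 - 3.1819e+07)
= 2.6880e+14 / 1.2570e+06
= 2.1384e+08 m/s

2.1384e+08


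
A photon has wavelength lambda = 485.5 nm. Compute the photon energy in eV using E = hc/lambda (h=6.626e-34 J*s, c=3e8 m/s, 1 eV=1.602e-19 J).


E = hc / lambda
= (6.626e-34)(3e8) / (485.5e-9)
= 1.9878e-25 / 4.8550e-07
= 4.0943e-19 J
Converting to eV: 4.0943e-19 / 1.602e-19
= 2.5558 eV

2.5558


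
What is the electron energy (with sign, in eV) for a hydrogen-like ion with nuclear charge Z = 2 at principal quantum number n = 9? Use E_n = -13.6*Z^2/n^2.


E_n = -13.6 * Z^2 / n^2
= -13.6 * 2^2 / 9^2
= -13.6 * 4 / 81
= -0.6716 eV

-0.6716


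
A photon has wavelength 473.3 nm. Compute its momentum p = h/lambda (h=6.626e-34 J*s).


p = h / lambda
= 6.626e-34 / (473.3e-9)
= 6.626e-34 / 4.7330e-07
= 1.4000e-27 kg*m/s

1.4000e-27


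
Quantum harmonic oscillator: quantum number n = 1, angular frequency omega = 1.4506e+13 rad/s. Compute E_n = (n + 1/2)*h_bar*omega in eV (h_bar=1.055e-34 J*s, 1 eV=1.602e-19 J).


E = (n + 1/2) * h_bar * omega
= (1 + 0.5) * 1.055e-34 * 1.4506e+13
= 1.5 * 1.5304e-21
= 2.2956e-21 J
= 0.0143 eV

0.0143


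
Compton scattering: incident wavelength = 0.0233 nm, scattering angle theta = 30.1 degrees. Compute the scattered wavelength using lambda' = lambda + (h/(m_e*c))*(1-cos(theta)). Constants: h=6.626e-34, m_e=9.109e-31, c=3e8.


Compton wavelength: h/(m_e*c) = 2.4247e-12 m
d_lambda = 2.4247e-12 * (1 - cos(30.1 deg))
= 2.4247e-12 * 0.134849
= 3.2697e-13 m = 0.000327 nm
lambda' = 0.0233 + 0.000327
= 0.023627 nm

0.023627


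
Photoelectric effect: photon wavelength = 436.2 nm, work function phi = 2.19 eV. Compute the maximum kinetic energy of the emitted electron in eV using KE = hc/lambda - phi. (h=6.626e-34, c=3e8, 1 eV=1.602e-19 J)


E_photon = hc / lambda
= (6.626e-34)(3e8) / (436.2e-9)
= 4.5571e-19 J
= 2.8446 eV
KE = E_photon - phi
= 2.8446 - 2.19
= 0.6546 eV

0.6546


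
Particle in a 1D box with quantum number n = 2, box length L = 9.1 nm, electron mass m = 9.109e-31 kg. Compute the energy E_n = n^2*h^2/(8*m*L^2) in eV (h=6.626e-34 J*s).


E = n^2 * h^2 / (8 * m * L^2)
= 2^2 * (6.626e-34)^2 / (8 * 9.109e-31 * (9.1e-9)^2)
= 4 * 4.3904e-67 / (8 * 9.109e-31 * 8.2810e-17)
= 2.9102e-21 J
= 0.0182 eV

0.0182


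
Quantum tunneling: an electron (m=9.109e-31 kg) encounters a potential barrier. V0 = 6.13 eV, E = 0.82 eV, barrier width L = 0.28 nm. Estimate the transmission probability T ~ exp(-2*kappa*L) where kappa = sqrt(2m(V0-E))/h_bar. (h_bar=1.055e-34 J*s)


V0 - E = 5.31 eV = 8.5066e-19 J
kappa = sqrt(2 * m * (V0-E)) / h_bar
= sqrt(2 * 9.109e-31 * 8.5066e-19) / 1.055e-34
= 1.1800e+10 /m
2*kappa*L = 2 * 1.1800e+10 * 0.28e-9
= 6.6079
T = exp(-6.6079) = 1.349644e-03

1.349644e-03


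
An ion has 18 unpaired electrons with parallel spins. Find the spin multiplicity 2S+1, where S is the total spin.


Total spin S = N * (1/2) = 18 * 0.5 = 9.0
Spin multiplicity = 2S + 1
= 2 * 9.0 + 1
= 19

19


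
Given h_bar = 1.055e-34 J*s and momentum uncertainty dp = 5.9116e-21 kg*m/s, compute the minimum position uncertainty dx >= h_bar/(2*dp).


dx = h_bar / (2 * dp)
= 1.055e-34 / (2 * 5.9116e-21)
= 1.055e-34 / 1.1823e-20
= 8.9231e-15 m

8.9231e-15


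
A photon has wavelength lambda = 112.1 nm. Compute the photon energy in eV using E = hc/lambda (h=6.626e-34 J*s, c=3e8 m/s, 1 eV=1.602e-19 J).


E = hc / lambda
= (6.626e-34)(3e8) / (112.1e-9)
= 1.9878e-25 / 1.1210e-07
= 1.7732e-18 J
Converting to eV: 1.7732e-18 / 1.602e-19
= 11.0689 eV

11.0689


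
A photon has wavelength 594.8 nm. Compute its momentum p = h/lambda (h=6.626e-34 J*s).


p = h / lambda
= 6.626e-34 / (594.8e-9)
= 6.626e-34 / 5.9480e-07
= 1.1140e-27 kg*m/s

1.1140e-27


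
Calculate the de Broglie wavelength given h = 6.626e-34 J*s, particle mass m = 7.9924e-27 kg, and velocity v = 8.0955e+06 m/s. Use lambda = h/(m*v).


lambda = h / (m * v)
= 6.626e-34 / (7.9924e-27 * 8.0955e+06)
= 6.626e-34 / 6.4702e-20
= 1.0241e-14 m

1.0241e-14


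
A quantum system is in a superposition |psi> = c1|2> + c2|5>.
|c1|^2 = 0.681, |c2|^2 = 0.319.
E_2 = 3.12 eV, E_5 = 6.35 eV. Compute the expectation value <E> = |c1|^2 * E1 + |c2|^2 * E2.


<E> = |c1|^2 * E1 + |c2|^2 * E2
= 0.681 * 3.12 + 0.319 * 6.35
= 2.1247 + 2.0256
= 4.1504 eV

4.1504


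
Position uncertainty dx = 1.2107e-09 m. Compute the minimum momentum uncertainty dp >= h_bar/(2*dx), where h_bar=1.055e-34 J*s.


dp = h_bar / (2 * dx)
= 1.055e-34 / (2 * 1.2107e-09)
= 1.055e-34 / 2.4214e-09
= 4.3570e-26 kg*m/s

4.3570e-26
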